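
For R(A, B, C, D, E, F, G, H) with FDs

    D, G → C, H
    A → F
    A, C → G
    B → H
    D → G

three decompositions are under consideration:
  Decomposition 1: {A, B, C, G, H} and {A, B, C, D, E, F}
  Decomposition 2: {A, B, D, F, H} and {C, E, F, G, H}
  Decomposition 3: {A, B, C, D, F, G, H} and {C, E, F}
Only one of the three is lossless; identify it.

Decomposition 1

Decomposition 1: common = {A, B, C}, closure = {A, B, C, F, G, H} → lossless.
Decomposition 2: common = {F, H}, closure = {F, H} → lossy.
Decomposition 3: common = {C, F}, closure = {C, F} → lossy.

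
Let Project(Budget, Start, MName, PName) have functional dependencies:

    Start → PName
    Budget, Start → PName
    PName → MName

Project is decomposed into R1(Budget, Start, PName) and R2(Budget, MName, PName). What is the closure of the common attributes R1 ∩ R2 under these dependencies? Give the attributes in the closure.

R1 ∩ R2 = {Budget, PName}.
PName → MName applies, adding MName
Closure: {Budget, MName, PName}.

Budget, MName, PName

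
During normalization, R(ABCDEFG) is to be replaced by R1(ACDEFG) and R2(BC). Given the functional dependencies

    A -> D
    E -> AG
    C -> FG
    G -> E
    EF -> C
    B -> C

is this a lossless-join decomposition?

Common attributes: R1 ∩ R2 = {C}.
Closure of {C}: C → FG applies, adding FG; G → E applies, adding E; E → AG applies, adding A; A → D applies, adding D. So (C)⁺ = {ACDEFG}.
This closure contains every attribute of R1, so R1 ∩ R2 → R1. The join is lossless.

Yes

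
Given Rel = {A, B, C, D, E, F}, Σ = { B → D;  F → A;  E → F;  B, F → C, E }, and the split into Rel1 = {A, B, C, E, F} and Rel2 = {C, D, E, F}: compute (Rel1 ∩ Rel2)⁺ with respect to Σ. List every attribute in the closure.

Rel1 ∩ Rel2 = {C, E, F}.
F → A applies, adding A
Closure: {A, C, E, F}.

A, C, E, F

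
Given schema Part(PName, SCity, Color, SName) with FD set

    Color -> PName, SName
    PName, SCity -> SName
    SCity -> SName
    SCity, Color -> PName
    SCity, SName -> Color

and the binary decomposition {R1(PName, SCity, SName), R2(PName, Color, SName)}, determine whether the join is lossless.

Common attributes: R1 ∩ R2 = {PName, SName}.
No dependency enlarges {PName, SName}, so (PName, SName)⁺ = {PName, SName}.
The closure contains neither all of R1 = {PName, SCity, SName} nor all of R2 = {PName, Color, SName}, so the common attributes are not a superkey of either fragment. The join is lossy.

No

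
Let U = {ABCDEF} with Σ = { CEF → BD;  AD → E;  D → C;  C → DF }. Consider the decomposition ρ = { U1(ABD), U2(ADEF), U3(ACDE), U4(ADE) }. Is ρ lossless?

Yes

Chase test. Columns are ABCDEF; row i has aⱼ where attribute j ∈ Ui, else bᵢⱼ.
Initial tableau (one row per fragment):
  row 1: a1 a2 b13 a4 b15 b16
  row 2: a1 b22 b23 a4 a5 a6
  row 3: a1 b32 a3 a4 a5 b36
  row 4: a1 b42 b43 a4 a5 b46
Rows 1 and 2 agree on AD; apply AD→E and equate their E entries.
Rows 1 and 2 agree on D; apply D→C and equate their C entries.
Rows 1 and 3 agree on D; apply D→C and equate their C entries.
Rows 1 and 4 agree on D; apply D→C and equate their C entries.
Rows 1 and 2 agree on C; apply C→DF and equate their DF entries.
Rows 1 and 3 agree on C; apply C→DF and equate their DF entries.
Rows 1 and 4 agree on C; apply C→DF and equate their DF entries.
Rows 1 and 2 agree on CEF; apply CEF→BD and equate their BD entries.
Rows 1 and 3 agree on CEF; apply CEF→BD and equate their BD entries.
Rows 1 and 4 agree on CEF; apply CEF→BD and equate their BD entries.
Row 1 is now all distinguished symbols — the join is lossless.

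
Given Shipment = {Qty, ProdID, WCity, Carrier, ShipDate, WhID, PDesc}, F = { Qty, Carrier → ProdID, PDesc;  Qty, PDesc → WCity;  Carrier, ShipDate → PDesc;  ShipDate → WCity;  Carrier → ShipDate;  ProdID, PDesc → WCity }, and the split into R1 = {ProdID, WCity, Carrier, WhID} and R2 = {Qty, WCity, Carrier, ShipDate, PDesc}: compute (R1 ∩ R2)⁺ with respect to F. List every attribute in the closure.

WCity, Carrier, ShipDate, PDesc

R1 ∩ R2 = {WCity, Carrier}.
Carrier → ShipDate applies, adding ShipDate
Carrier, ShipDate → PDesc applies, adding PDesc
Closure: {WCity, Carrier, ShipDate, PDesc}.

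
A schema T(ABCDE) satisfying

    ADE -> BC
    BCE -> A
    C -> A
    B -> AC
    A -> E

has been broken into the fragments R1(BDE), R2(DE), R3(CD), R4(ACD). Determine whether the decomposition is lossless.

No

Chase test. Columns are ABCDE; row i has aⱼ where attribute j ∈ Ri, else bᵢⱼ.
Initial tableau (one row per fragment):
  row 1: b11 a2 b13 a4 a5
  row 2: b21 b22 b23 a4 a5
  row 3: b31 b32 a3 a4 b35
  row 4: a1 b42 a3 a4 b45
Rows 3 and 4 agree on C; apply C→A and equate their A entries.
Rows 3 and 4 agree on A; apply A→E and equate their E entries.
Rows 3 and 4 agree on ADE; apply ADE→BC and equate their BC entries.
No row becomes fully distinguished — the join is lossy.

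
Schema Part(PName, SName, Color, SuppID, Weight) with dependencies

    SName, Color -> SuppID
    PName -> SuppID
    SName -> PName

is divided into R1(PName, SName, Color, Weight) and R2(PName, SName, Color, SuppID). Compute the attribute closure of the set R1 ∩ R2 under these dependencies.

R1 ∩ R2 = {PName, SName, Color}.
SName, Color → SuppID applies, adding SuppID
Closure: {PName, SName, Color, SuppID}.

PName, SName, Color, SuppID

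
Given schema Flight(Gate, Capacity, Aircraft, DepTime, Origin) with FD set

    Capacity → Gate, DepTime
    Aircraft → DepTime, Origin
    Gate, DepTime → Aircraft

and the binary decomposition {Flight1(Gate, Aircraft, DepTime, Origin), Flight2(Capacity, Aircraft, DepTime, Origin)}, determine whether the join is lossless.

No

Common attributes: Flight1 ∩ Flight2 = {Aircraft, DepTime, Origin}.
No dependency enlarges {Aircraft, DepTime, Origin}, so (Aircraft, DepTime, Origin)⁺ = {Aircraft, DepTime, Origin}.
The closure contains neither all of Flight1 = {Gate, Aircraft, DepTime, Origin} nor all of Flight2 = {Capacity, Aircraft, DepTime, Origin}, so the common attributes are not a superkey of either fragment. The join is lossy.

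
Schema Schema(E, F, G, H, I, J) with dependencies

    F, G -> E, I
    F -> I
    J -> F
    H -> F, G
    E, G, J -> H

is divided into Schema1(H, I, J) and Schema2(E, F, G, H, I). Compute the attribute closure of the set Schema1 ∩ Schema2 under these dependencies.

E, F, G, H, I

Schema1 ∩ Schema2 = {H, I}.
H → F, G applies, adding F, G
F, G → E, I applies, adding E
Closure: {E, F, G, H, I}.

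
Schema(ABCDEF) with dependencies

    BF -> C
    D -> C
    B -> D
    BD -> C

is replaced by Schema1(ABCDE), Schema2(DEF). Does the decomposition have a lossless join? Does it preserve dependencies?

Lossless test: (DE)⁺ = {CDE}, which is a superkey of neither fragment — lossy.
Dependency preservation: BF → C is not contained in any single fragment, but the restricted closure of its left-hand side across the fragments still reaches the right-hand side; the remaining FDs each lie inside some fragment. All dependencies are preserved.

lossy but dependency-preserving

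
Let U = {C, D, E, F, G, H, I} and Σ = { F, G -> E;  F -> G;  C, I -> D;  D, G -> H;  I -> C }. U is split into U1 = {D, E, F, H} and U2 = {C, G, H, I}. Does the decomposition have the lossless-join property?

No

Common attributes: U1 ∩ U2 = {H}.
No dependency enlarges {H}, so (H)⁺ = {H}.
The closure contains neither all of U1 = {D, E, F, H} nor all of U2 = {C, G, H, I}, so the common attributes are not a superkey of either fragment. The join is lossy.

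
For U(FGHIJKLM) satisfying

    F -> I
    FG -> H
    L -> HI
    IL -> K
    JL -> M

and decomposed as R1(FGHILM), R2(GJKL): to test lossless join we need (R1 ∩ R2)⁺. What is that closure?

GHIKL

R1 ∩ R2 = {GL}.
L → HI applies, adding HI
IL → K applies, adding K
Closure: {GHIKL}.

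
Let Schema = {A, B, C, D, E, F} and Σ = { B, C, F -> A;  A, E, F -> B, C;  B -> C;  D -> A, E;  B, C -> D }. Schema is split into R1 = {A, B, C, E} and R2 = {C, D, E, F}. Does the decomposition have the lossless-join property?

Common attributes: R1 ∩ R2 = {C, E}.
No dependency enlarges {C, E}, so (C, E)⁺ = {C, E}.
The closure contains neither all of R1 = {A, B, C, E} nor all of R2 = {C, D, E, F}, so the common attributes are not a superkey of either fragment. The join is lossy.

No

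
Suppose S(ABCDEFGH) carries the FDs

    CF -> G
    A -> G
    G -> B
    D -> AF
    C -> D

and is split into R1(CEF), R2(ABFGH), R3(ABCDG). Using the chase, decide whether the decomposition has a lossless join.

No

Chase test. Columns are ABCDEFGH; row i has aⱼ where attribute j ∈ Ri, else bᵢⱼ.
Initial tableau (one row per fragment):
  row 1: b11 b12 a3 b14 a5 a6 b17 b18
  row 2: a1 a2 b23 b24 b25 a6 a7 a8
  row 3: a1 a2 a3 a4 b35 b36 a7 b38
Rows 1 and 3 agree on C; apply C→D and equate their D entries.
Rows 1 and 3 agree on D; apply D→AF and equate their AF entries.
Rows 1 and 3 agree on CF; apply CF→G and equate their G entries.
Rows 1 and 2 agree on G; apply G→B and equate their B entries.
No row becomes fully distinguished — the join is lossy.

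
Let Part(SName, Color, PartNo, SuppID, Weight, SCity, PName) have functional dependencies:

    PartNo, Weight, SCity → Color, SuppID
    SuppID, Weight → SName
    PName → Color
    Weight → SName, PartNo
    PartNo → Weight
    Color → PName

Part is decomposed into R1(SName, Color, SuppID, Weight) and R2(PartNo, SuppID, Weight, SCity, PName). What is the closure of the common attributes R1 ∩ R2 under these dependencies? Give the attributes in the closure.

SName, PartNo, SuppID, Weight

R1 ∩ R2 = {SuppID, Weight}.
SuppID, Weight → SName applies, adding SName
Weight → SName, PartNo applies, adding PartNo
Closure: {SName, PartNo, SuppID, Weight}.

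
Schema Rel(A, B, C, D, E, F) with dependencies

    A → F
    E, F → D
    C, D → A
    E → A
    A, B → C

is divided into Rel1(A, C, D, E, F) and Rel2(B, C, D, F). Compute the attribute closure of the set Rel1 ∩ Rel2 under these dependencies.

A, C, D, F

Rel1 ∩ Rel2 = {C, D, F}.
C, D → A applies, adding A
Closure: {A, C, D, F}.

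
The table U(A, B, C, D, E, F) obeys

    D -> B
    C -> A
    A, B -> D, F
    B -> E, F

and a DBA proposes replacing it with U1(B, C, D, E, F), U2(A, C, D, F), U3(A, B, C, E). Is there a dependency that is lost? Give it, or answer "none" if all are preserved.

Check A, B → D, F: no single fragment contains all of {A, B, D, F}, and the restricted closure of {A, B} across the fragments never reaches {D, F}.
D → B is preserved.
C → A is preserved.
B → E, F is preserved.

A, B -> D, F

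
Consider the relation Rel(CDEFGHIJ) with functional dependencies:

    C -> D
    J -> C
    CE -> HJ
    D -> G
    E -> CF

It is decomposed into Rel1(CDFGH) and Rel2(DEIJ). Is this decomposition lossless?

Common attributes: Rel1 ∩ Rel2 = {D}.
Closure of {D}: D → G applies, adding G. So (D)⁺ = {DG}.
The closure contains neither all of Rel1 = {CDFGH} nor all of Rel2 = {DEIJ}, so the common attributes are not a superkey of either fragment. The join is lossy.

No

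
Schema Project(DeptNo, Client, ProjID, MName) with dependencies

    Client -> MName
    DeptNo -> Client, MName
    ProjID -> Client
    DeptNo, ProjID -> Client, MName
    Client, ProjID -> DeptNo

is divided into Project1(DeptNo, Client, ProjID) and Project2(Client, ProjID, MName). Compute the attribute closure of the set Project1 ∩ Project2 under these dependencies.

DeptNo, Client, ProjID, MName

Project1 ∩ Project2 = {Client, ProjID}.
Client → MName applies, adding MName
Client, ProjID → DeptNo applies, adding DeptNo
Closure: {DeptNo, Client, ProjID, MName}.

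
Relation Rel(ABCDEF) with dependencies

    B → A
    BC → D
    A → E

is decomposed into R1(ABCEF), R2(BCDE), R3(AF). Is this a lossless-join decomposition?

Yes

Chase test. Columns are ABCDEF; row i has aⱼ where attribute j ∈ Ri, else bᵢⱼ.
Initial tableau (one row per fragment):
  row 1: a1 a2 a3 b14 a5 a6
  row 2: b21 a2 a3 a4 a5 b26
  row 3: a1 b32 b33 b34 b35 a6
Rows 1 and 2 agree on B; apply B→A and equate their A entries.
Rows 1 and 2 agree on BC; apply BC→D and equate their D entries.
Rows 1 and 3 agree on A; apply A→E and equate their E entries.
Row 1 is now all distinguished symbols — the join is lossless.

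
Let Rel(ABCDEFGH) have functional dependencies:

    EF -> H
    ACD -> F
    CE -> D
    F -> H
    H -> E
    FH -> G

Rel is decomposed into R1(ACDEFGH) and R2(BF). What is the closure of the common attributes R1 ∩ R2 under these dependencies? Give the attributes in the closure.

EFGH

R1 ∩ R2 = {F}.
F → H applies, adding H
H → E applies, adding E
FH → G applies, adding G
Closure: {EFGH}.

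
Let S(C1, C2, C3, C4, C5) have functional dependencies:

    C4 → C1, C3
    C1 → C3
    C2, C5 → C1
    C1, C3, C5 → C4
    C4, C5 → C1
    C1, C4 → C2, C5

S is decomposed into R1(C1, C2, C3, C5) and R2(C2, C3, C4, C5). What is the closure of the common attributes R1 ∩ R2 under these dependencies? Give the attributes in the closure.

R1 ∩ R2 = {C2, C3, C5}.
C2, C5 → C1 applies, adding C1
C1, C3, C5 → C4 applies, adding C4
Closure: {C1, C2, C3, C4, C5}.

C1, C2, C3, C4, C5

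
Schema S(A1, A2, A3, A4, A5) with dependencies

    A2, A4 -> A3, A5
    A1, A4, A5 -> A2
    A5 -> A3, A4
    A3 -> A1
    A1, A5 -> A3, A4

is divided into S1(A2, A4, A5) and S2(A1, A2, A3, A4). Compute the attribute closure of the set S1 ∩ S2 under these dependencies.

S1 ∩ S2 = {A2, A4}.
A2, A4 → A3, A5 applies, adding A3, A5
A3 → A1 applies, adding A1
Closure: {A1, A2, A3, A4, A5}.

A1, A2, A3, A4, A5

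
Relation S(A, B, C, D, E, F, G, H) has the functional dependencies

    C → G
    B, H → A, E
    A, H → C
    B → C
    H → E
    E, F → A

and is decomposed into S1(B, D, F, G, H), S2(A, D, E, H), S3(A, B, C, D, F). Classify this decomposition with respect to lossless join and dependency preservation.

Lossless test (chase): Rows 1 and 3 agree on B; apply B→C and equate their C entries. Rows 1 and 2 agree on H; apply H→E and equate their E entries. Rows 1 and 3 agree on C; apply C→G and equate their G entries. No row becomes fully distinguished — the join is lossy.
Dependency preservation: the restricted closure of {C} across the fragments never reaches {G}, so C → G cannot be enforced without a join — not preserved.

lossy and not dependency-preserving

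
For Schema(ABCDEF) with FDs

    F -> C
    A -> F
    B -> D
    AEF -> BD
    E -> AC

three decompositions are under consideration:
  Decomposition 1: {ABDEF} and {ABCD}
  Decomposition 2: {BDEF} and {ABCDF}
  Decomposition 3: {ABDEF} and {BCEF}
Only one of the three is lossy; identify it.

Decomposition 2

Decomposition 1: common = {ABD}, closure = {ABCDF} → lossless.
Decomposition 2: common = {BDF}, closure = {BCDF} → lossy.
Decomposition 3: common = {BEF}, closure = {ABCDEF} → lossless.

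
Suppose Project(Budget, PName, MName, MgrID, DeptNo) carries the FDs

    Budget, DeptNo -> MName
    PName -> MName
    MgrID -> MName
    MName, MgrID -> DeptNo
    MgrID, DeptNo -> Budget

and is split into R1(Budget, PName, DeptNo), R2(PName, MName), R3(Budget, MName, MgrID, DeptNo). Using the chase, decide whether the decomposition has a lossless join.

No

Chase test. Columns are Budget, PName, MName, MgrID, DeptNo; row i has aⱼ where attribute j ∈ Ri, else bᵢⱼ.
Initial tableau (one row per fragment):
  row 1: a1 a2 b13 b14 a5
  row 2: b21 a2 a3 b24 b25
  row 3: a1 b32 a3 a4 a5
Rows 1 and 3 agree on Budget, DeptNo; apply Budget, DeptNo→MName and equate their MName entries.
No row becomes fully distinguished — the join is lossy.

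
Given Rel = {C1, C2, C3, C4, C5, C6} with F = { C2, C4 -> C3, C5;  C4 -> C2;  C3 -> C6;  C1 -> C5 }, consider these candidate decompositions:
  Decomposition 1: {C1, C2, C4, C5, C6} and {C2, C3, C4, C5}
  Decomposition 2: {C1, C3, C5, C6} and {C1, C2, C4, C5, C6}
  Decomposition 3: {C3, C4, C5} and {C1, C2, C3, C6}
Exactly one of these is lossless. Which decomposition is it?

Decomposition 1: common = {C2, C4, C5}, closure = {C2, C3, C4, C5, C6} → lossless.
Decomposition 2: common = {C1, C5, C6}, closure = {C1, C5, C6} → lossy.
Decomposition 3: common = {C3}, closure = {C3, C6} → lossy.

Decomposition 1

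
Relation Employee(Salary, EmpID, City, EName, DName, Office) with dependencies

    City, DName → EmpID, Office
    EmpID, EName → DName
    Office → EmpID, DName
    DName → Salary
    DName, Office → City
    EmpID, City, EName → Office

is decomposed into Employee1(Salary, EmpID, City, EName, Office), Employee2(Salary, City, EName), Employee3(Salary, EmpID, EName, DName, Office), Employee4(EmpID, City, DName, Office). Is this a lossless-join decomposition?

Yes

Chase test. Columns are Salary, EmpID, City, EName, DName, Office; row i has aⱼ where attribute j ∈ Employeei, else bᵢⱼ.
Initial tableau (one row per fragment):
  row 1: a1 a2 a3 a4 b15 a6
  row 2: a1 b22 a3 a4 b25 b26
  row 3: a1 a2 b33 a4 a5 a6
  row 4: b41 a2 a3 b44 a5 a6
Rows 1 and 3 agree on EmpID, EName; apply EmpID, EName→DName and equate their DName entries.
Rows 1 and 4 agree on DName; apply DName→Salary and equate their Salary entries.
Rows 1 and 3 agree on DName, Office; apply DName, Office→City and equate their City entries.
Row 1 is now all distinguished symbols — the join is lossless.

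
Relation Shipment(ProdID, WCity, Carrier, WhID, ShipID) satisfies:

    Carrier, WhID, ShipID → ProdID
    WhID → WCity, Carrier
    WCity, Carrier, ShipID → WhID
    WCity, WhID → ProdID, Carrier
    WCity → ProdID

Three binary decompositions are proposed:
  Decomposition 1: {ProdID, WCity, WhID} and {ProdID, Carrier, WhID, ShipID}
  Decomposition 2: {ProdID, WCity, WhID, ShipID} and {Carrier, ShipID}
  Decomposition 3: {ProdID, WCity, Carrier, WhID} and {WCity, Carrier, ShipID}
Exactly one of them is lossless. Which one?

Decomposition 1

Decomposition 1: common = {ProdID, WhID}, closure = {ProdID, WCity, Carrier, WhID} → lossless.
Decomposition 2: common = {ShipID}, closure = {ShipID} → lossy.
Decomposition 3: common = {WCity, Carrier}, closure = {ProdID, WCity, Carrier} → lossy.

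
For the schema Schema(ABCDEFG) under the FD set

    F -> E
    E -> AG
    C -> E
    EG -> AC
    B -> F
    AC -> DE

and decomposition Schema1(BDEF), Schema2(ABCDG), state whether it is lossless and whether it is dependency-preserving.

Lossless test: (BD)⁺ = {ABCDEFG}, which contains all of one fragment — lossless.
Dependency preservation: the restricted closure of {E} across the fragments never reaches {AG}, so E → AG cannot be enforced without a join — not preserved.

lossless but not dependency-preserving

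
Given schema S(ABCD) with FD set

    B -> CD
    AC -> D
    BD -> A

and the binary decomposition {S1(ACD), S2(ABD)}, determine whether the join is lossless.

No

Common attributes: S1 ∩ S2 = {AD}.
No dependency enlarges {AD}, so (AD)⁺ = {AD}.
The closure contains neither all of S1 = {ACD} nor all of S2 = {ABD}, so the common attributes are not a superkey of either fragment. The join is lossy.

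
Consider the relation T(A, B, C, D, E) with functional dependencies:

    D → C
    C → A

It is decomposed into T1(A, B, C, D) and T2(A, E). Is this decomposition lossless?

Common attributes: T1 ∩ T2 = {A}.
No dependency enlarges {A}, so (A)⁺ = {A}.
The closure contains neither all of T1 = {A, B, C, D} nor all of T2 = {A, E}, so the common attributes are not a superkey of either fragment. The join is lossy.

No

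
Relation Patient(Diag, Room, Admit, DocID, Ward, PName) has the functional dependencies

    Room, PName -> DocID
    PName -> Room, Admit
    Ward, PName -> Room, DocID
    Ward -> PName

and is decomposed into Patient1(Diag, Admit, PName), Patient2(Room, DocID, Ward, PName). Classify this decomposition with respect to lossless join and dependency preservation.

Lossless test: (PName)⁺ = {Room, Admit, DocID, PName}, which is a superkey of neither fragment — lossy.
Dependency preservation: PName → Room, Admit is not contained in any single fragment, but the restricted closure of its left-hand side across the fragments still reaches the right-hand side; the remaining FDs each lie inside some fragment. All dependencies are preserved.

lossy but dependency-preserving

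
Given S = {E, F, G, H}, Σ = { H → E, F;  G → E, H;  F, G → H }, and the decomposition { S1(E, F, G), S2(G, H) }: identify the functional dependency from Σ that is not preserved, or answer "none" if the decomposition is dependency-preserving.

H → E, F

Check H → E, F: no single fragment contains all of {E, F, H}, and the restricted closure of {H} across the fragments never reaches {E, F}.
G → E, H is preserved.
F, G → H is preserved.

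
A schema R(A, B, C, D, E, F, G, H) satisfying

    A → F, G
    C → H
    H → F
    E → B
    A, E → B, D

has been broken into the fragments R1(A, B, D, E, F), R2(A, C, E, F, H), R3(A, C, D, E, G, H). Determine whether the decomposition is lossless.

Chase test. Columns are A, B, C, D, E, F, G, H; row i has aⱼ where attribute j ∈ Ri, else bᵢⱼ.
Initial tableau (one row per fragment):
  row 1: a1 a2 b13 a4 a5 a6 b17 b18
  row 2: a1 b22 a3 b24 a5 a6 b27 a8
  row 3: a1 b32 a3 a4 a5 b36 a7 a8
Rows 1 and 2 agree on A; apply A→F, G and equate their F, G entries.
Rows 1 and 3 agree on A; apply A→F, G and equate their F, G entries.
Rows 1 and 2 agree on E; apply E→B and equate their B entries.
Rows 1 and 3 agree on E; apply E→B and equate their B entries.
Rows 1 and 2 agree on A, E; apply A, E→B, D and equate their B, D entries.
Row 2 is now all distinguished symbols — the join is lossless.

Yes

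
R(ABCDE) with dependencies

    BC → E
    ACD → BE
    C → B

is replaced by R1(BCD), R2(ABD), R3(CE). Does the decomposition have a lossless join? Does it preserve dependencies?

Lossless test (chase): Rows 1 and 3 agree on C; apply C→B and equate their B entries. Rows 1 and 3 agree on BC; apply BC→E and equate their E entries. No row becomes fully distinguished — the join is lossy.
Dependency preservation: BC → E; ACD → BE are not contained in any single fragment, but the restricted closure of each left-hand side across the fragments still reaches the right-hand side; the remaining FDs each lie inside some fragment. All dependencies are preserved.

lossy but dependency-preserving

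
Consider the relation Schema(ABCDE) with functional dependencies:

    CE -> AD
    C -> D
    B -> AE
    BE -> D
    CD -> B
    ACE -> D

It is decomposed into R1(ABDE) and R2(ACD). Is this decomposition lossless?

No

Common attributes: R1 ∩ R2 = {AD}.
No dependency enlarges {AD}, so (AD)⁺ = {AD}.
The closure contains neither all of R1 = {ABDE} nor all of R2 = {ACD}, so the common attributes are not a superkey of either fragment. The join is lossy.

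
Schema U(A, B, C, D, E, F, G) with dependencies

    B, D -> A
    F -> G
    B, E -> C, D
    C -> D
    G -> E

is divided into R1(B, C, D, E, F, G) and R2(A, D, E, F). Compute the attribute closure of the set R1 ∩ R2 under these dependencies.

R1 ∩ R2 = {D, E, F}.
F → G applies, adding G
Closure: {D, E, F, G}.

D, E, F, G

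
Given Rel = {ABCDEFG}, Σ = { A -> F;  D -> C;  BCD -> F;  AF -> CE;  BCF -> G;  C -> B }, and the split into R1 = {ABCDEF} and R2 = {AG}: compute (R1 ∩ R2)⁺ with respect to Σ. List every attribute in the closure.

R1 ∩ R2 = {A}.
A → F applies, adding F
AF → CE applies, adding CE
C → B applies, adding B
BCF → G applies, adding G
Closure: {ABCEFG}.

ABCEFG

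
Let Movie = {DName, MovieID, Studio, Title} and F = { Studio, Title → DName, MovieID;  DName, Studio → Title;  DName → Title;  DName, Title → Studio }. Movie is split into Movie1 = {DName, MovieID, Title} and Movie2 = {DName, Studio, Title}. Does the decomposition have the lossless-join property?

Yes

Common attributes: Movie1 ∩ Movie2 = {DName, Title}.
Closure of {DName, Title}: DName, Title → Studio applies, adding Studio; Studio, Title → DName, MovieID applies, adding MovieID. So (DName, Title)⁺ = {DName, MovieID, Studio, Title}.
This closure contains every attribute of Movie1, so Movie1 ∩ Movie2 → Movie1. The join is lossless.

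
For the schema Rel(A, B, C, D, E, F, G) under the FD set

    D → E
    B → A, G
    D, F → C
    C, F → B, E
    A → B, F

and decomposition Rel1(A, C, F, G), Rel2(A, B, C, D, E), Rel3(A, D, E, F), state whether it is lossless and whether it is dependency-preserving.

Lossless test (chase): Rows 1 and 2 agree on A; apply A→B, F and equate their B, F entries. Rows 1 and 3 agree on A; apply A→B, F and equate their B, F entries. Rows 1 and 2 agree on B; apply B→A, G and equate their A, G entries. Rows 1 and 3 agree on B; apply B→A, G and equate their A, G entries. Rows 2 and 3 agree on D, F; apply D, F→C and equate their C entries. Rows 1 and 2 agree on C, F; apply C, F→B, E and equate their B, E entries. Row 2 is now all distinguished symbols — the join is lossless.
Dependency preservation: B → A, G; D, F → C; C, F → B, E; A → B, F are not contained in any single fragment, but the restricted closure of each left-hand side across the fragments still reaches the right-hand side; the remaining FDs each lie inside some fragment. All dependencies are preserved.

lossless and dependency-preserving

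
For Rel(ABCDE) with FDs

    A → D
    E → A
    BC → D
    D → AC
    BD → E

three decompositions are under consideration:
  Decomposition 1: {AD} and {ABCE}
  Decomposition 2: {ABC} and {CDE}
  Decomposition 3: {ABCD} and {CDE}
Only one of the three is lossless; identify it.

Decomposition 1

Decomposition 1: common = {A}, closure = {ACD} → lossless.
Decomposition 2: common = {C}, closure = {C} → lossy.
Decomposition 3: common = {CD}, closure = {ACD} → lossy.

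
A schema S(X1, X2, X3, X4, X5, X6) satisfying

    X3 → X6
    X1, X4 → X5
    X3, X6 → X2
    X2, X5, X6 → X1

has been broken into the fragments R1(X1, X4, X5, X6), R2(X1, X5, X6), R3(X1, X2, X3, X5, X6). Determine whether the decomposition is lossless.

Chase test. Columns are X1, X2, X3, X4, X5, X6; row i has aⱼ where attribute j ∈ Ri, else bᵢⱼ.
Initial tableau (one row per fragment):
  row 1: a1 b12 b13 a4 a5 a6
  row 2: a1 b22 b23 b24 a5 a6
  row 3: a1 a2 a3 b34 a5 a6
No row becomes fully distinguished — the join is lossy.

No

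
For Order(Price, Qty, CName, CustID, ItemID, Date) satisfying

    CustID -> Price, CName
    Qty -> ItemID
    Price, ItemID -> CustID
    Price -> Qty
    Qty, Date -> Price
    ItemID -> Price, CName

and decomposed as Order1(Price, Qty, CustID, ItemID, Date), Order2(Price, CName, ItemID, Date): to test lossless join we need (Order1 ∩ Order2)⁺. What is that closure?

Price, Qty, CName, CustID, ItemID, Date

Order1 ∩ Order2 = {Price, ItemID, Date}.
Price, ItemID → CustID applies, adding CustID
Price → Qty applies, adding Qty
ItemID → Price, CName applies, adding CName
Closure: {Price, Qty, CName, CustID, ItemID, Date}.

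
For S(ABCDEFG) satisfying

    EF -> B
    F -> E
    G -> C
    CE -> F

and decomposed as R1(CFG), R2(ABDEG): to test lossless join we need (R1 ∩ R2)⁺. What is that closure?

R1 ∩ R2 = {G}.
G → C applies, adding C
Closure: {CG}.

CG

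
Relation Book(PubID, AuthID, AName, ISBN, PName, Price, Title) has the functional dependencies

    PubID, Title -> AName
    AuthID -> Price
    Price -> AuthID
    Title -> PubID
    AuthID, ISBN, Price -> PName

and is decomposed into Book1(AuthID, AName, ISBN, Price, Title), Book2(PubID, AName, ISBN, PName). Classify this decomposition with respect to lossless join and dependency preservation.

lossy and not dependency-preserving

Lossless test: (AName, ISBN)⁺ = {AName, ISBN}, which is a superkey of neither fragment — lossy.
Dependency preservation: the restricted closure of {Title} across the fragments never reaches {PubID}, so Title → PubID cannot be enforced without a join — not preserved.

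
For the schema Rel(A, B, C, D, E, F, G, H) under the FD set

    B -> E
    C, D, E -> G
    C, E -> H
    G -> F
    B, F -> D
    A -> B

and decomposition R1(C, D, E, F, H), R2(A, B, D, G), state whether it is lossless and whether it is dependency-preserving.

Lossless test: (D)⁺ = {D}, which is a superkey of neither fragment — lossy.
Dependency preservation: the restricted closure of {B} across the fragments never reaches {E}, so B → E cannot be enforced without a join — not preserved.

lossy and not dependency-preserving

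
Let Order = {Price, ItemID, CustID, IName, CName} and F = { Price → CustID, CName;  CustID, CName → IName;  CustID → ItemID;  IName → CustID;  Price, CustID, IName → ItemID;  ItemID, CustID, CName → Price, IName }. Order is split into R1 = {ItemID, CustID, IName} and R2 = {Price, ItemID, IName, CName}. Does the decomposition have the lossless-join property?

Yes

Common attributes: R1 ∩ R2 = {ItemID, IName}.
Closure of {ItemID, IName}: IName → CustID applies, adding CustID. So (ItemID, IName)⁺ = {ItemID, CustID, IName}.
This closure contains every attribute of R1, so R1 ∩ R2 → R1. The join is lossless.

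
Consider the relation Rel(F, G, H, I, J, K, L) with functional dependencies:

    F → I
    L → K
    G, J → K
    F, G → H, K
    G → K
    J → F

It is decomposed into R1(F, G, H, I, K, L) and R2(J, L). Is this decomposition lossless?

Common attributes: R1 ∩ R2 = {L}.
Closure of {L}: L → K applies, adding K. So (L)⁺ = {K, L}.
The closure contains neither all of R1 = {F, G, H, I, K, L} nor all of R2 = {J, L}, so the common attributes are not a superkey of either fragment. The join is lossy.

No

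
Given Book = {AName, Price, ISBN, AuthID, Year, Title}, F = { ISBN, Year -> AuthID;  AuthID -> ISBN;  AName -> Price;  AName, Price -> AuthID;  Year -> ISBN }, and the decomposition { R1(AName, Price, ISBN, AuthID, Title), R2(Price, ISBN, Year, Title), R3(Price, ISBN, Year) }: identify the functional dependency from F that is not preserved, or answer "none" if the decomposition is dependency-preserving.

ISBN, Year -> AuthID

Check ISBN, Year → AuthID: no single fragment contains all of {ISBN, AuthID, Year}, and the restricted closure of {ISBN, Year} across the fragments never reaches {AuthID}.
AuthID → ISBN is preserved.
AName → Price is preserved.
AName, Price → AuthID is preserved.
Year → ISBN is preserved.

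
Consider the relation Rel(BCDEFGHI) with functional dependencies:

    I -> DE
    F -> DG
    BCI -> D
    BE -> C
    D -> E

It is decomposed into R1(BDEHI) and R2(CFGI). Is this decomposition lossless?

Common attributes: R1 ∩ R2 = {I}.
Closure of {I}: I → DE applies, adding DE. So (I)⁺ = {DEI}.
The closure contains neither all of R1 = {BDEHI} nor all of R2 = {CFGI}, so the common attributes are not a superkey of either fragment. The join is lossy.

No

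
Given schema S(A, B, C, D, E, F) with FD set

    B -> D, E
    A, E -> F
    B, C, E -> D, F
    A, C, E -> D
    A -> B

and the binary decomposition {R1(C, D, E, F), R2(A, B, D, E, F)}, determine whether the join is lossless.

No

Common attributes: R1 ∩ R2 = {D, E, F}.
No dependency enlarges {D, E, F}, so (D, E, F)⁺ = {D, E, F}.
The closure contains neither all of R1 = {C, D, E, F} nor all of R2 = {A, B, D, E, F}, so the common attributes are not a superkey of either fragment. The join is lossy.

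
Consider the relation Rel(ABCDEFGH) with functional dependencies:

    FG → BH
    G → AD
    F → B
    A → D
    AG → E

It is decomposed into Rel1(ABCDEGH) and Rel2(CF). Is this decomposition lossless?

Common attributes: Rel1 ∩ Rel2 = {C}.
No dependency enlarges {C}, so (C)⁺ = {C}.
The closure contains neither all of Rel1 = {ABCDEGH} nor all of Rel2 = {CF}, so the common attributes are not a superkey of either fragment. The join is lossy.

No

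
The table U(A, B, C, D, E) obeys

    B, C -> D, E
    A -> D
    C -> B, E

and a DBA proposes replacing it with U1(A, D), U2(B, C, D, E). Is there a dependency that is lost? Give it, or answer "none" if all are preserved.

none

B, C → D, E lies within U2.
A → D lies within U1.
C → B, E lies within U2.
Every dependency is enforceable on the fragments, so the decomposition is dependency-preserving.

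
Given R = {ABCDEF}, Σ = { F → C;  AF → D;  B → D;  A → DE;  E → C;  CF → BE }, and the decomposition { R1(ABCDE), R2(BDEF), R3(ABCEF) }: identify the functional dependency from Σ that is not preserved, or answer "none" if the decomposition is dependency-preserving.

F → C lies within R3.
AF → D: restricted closure across fragments reaches D.
B → D lies within R1.
A → DE lies within R1.
E → C lies within R1.
CF → BE lies within R3.
Every dependency is enforceable on the fragments, so the decomposition is dependency-preserving.

none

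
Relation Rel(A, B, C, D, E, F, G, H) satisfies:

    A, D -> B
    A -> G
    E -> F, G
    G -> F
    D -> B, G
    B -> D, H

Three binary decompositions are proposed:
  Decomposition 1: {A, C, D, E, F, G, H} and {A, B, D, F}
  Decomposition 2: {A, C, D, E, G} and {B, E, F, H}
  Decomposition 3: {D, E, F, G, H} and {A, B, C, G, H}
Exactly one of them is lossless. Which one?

Decomposition 1: common = {A, D, F}, closure = {A, B, D, F, G, H} → lossless.
Decomposition 2: common = {E}, closure = {E, F, G} → lossy.
Decomposition 3: common = {G, H}, closure = {F, G, H} → lossy.

Decomposition 1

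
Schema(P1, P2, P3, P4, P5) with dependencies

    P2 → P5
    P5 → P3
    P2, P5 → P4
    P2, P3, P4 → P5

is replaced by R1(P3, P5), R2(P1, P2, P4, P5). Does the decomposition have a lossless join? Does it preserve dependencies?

lossless and dependency-preserving

Lossless test: (P5)⁺ = {P3, P5}, which contains all of one fragment — lossless.
Dependency preservation: P2, P3, P4 → P5 is not contained in any single fragment, but the restricted closure of its left-hand side across the fragments still reaches the right-hand side; the remaining FDs each lie inside some fragment. All dependencies are preserved.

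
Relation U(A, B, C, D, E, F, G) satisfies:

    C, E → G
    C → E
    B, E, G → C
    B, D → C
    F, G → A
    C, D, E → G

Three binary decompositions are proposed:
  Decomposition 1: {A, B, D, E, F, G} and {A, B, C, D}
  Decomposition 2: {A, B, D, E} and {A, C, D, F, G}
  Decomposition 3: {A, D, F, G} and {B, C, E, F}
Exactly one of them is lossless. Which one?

Decomposition 1

Decomposition 1: common = {A, B, D}, closure = {A, B, C, D, E, G} → lossless.
Decomposition 2: common = {A, D}, closure = {A, D} → lossy.
Decomposition 3: common = {F}, closure = {F} → lossy.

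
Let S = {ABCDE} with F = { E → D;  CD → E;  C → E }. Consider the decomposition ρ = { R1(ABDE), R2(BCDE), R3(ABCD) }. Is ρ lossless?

Yes

Chase test. Columns are ABCDE; row i has aⱼ where attribute j ∈ Ri, else bᵢⱼ.
Initial tableau (one row per fragment):
  row 1: a1 a2 b13 a4 a5
  row 2: b21 a2 a3 a4 a5
  row 3: a1 a2 a3 a4 b35
Rows 2 and 3 agree on CD; apply CD→E and equate their E entries.
Row 3 is now all distinguished symbols — the join is lossless.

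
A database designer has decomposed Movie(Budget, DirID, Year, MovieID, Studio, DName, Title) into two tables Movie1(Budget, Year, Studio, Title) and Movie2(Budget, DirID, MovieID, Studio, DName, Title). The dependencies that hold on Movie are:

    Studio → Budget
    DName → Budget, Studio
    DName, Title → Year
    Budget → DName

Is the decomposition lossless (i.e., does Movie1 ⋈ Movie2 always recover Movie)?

Common attributes: Movie1 ∩ Movie2 = {Budget, Studio, Title}.
Closure of {Budget, Studio, Title}: Budget → DName applies, adding DName; DName, Title → Year applies, adding Year. So (Budget, Studio, Title)⁺ = {Budget, Year, Studio, DName, Title}.
This closure contains every attribute of Movie1, so Movie1 ∩ Movie2 → Movie1. The join is lossless.

Yes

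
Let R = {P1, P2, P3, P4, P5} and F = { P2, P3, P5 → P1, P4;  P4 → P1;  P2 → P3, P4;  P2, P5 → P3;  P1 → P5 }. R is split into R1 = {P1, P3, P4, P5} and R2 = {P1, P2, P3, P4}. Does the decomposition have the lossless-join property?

Common attributes: R1 ∩ R2 = {P1, P3, P4}.
Closure of {P1, P3, P4}: P1 → P5 applies, adding P5. So (P1, P3, P4)⁺ = {P1, P3, P4, P5}.
This closure contains every attribute of R1, so R1 ∩ R2 → R1. The join is lossless.

Yes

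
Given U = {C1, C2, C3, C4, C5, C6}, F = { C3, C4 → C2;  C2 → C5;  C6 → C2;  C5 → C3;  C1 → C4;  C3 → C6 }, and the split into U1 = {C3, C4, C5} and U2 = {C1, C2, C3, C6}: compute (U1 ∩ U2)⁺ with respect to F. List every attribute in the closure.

C2, C3, C5, C6

U1 ∩ U2 = {C3}.
C3 → C6 applies, adding C6
C6 → C2 applies, adding C2
C2 → C5 applies, adding C5
Closure: {C2, C3, C5, C6}.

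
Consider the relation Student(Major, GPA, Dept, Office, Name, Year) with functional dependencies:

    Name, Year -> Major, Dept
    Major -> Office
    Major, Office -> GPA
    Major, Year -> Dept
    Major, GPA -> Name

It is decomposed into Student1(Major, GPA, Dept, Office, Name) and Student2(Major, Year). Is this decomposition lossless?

No

Common attributes: Student1 ∩ Student2 = {Major}.
Closure of {Major}: Major → Office applies, adding Office; Major, Office → GPA applies, adding GPA; Major, GPA → Name applies, adding Name. So (Major)⁺ = {Major, GPA, Office, Name}.
The closure contains neither all of Student1 = {Major, GPA, Dept, Office, Name} nor all of Student2 = {Major, Year}, so the common attributes are not a superkey of either fragment. The join is lossy.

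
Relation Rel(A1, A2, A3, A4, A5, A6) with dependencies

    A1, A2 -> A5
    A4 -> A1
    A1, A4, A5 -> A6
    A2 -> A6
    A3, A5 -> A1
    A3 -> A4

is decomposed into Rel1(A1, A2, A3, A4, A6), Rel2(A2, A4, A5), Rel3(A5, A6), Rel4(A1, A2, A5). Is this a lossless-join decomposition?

Yes

Chase test. Columns are A1, A2, A3, A4, A5, A6; row i has aⱼ where attribute j ∈ Reli, else bᵢⱼ.
Initial tableau (one row per fragment):
  row 1: a1 a2 a3 a4 b15 a6
  row 2: b21 a2 b23 a4 a5 b26
  row 3: b31 b32 b33 b34 a5 a6
  row 4: a1 a2 b43 b44 a5 b46
Rows 1 and 4 agree on A1, A2; apply A1, A2→A5 and equate their A5 entries.
Rows 1 and 2 agree on A4; apply A4→A1 and equate their A1 entries.
Rows 1 and 2 agree on A1, A4, A5; apply A1, A4, A5→A6 and equate their A6 entries.
Rows 1 and 4 agree on A2; apply A2→A6 and equate their A6 entries.
Row 1 is now all distinguished symbols — the join is lossless.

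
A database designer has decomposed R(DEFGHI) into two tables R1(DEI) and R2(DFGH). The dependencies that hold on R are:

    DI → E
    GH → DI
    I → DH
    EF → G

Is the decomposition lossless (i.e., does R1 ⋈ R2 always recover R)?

Common attributes: R1 ∩ R2 = {D}.
No dependency enlarges {D}, so (D)⁺ = {D}.
The closure contains neither all of R1 = {DEI} nor all of R2 = {DFGH}, so the common attributes are not a superkey of either fragment. The join is lossy.

No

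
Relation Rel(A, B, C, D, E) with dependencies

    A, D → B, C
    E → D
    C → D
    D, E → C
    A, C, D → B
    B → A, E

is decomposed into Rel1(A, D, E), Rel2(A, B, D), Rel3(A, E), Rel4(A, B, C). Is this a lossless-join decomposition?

Yes

Chase test. Columns are A, B, C, D, E; row i has aⱼ where attribute j ∈ Reli, else bᵢⱼ.
Initial tableau (one row per fragment):
  row 1: a1 b12 b13 a4 a5
  row 2: a1 a2 b23 a4 b25
  row 3: a1 b32 b33 b34 a5
  row 4: a1 a2 a3 b44 b45
Rows 1 and 2 agree on A, D; apply A, D→B, C and equate their B, C entries.
Rows 1 and 3 agree on E; apply E→D and equate their D entries.
Rows 1 and 3 agree on D, E; apply D, E→C and equate their C entries.
Rows 1 and 3 agree on A, C, D; apply A, C, D→B and equate their B entries.
Rows 1 and 2 agree on B; apply B→A, E and equate their A, E entries.
Rows 1 and 4 agree on B; apply B→A, E and equate their A, E entries.
Rows 1 and 4 agree on E; apply E→D and equate their D entries.
Rows 1 and 4 agree on D, E; apply D, E→C and equate their C entries.
Row 1 is now all distinguished symbols — the join is lossless.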